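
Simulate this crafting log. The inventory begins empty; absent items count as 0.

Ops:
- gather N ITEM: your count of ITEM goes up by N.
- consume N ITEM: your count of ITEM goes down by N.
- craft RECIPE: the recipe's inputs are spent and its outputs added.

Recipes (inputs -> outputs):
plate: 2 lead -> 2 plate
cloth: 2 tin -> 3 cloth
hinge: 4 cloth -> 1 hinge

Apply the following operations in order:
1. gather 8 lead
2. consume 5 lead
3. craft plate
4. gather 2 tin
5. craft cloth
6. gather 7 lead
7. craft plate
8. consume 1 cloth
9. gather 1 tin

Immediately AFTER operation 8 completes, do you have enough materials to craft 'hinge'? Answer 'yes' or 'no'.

After 1 (gather 8 lead): lead=8
After 2 (consume 5 lead): lead=3
After 3 (craft plate): lead=1 plate=2
After 4 (gather 2 tin): lead=1 plate=2 tin=2
After 5 (craft cloth): cloth=3 lead=1 plate=2
After 6 (gather 7 lead): cloth=3 lead=8 plate=2
After 7 (craft plate): cloth=3 lead=6 plate=4
After 8 (consume 1 cloth): cloth=2 lead=6 plate=4

Answer: no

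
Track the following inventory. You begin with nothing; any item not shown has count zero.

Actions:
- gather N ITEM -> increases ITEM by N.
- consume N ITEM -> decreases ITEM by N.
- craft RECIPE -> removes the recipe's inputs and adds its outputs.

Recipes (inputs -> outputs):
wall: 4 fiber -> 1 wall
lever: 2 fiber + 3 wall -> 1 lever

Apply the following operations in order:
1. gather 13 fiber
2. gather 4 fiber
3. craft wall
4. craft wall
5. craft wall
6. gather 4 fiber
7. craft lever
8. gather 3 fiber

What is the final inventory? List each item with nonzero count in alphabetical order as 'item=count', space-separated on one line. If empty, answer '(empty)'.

Answer: fiber=10 lever=1

Derivation:
After 1 (gather 13 fiber): fiber=13
After 2 (gather 4 fiber): fiber=17
After 3 (craft wall): fiber=13 wall=1
After 4 (craft wall): fiber=9 wall=2
After 5 (craft wall): fiber=5 wall=3
After 6 (gather 4 fiber): fiber=9 wall=3
After 7 (craft lever): fiber=7 lever=1
After 8 (gather 3 fiber): fiber=10 lever=1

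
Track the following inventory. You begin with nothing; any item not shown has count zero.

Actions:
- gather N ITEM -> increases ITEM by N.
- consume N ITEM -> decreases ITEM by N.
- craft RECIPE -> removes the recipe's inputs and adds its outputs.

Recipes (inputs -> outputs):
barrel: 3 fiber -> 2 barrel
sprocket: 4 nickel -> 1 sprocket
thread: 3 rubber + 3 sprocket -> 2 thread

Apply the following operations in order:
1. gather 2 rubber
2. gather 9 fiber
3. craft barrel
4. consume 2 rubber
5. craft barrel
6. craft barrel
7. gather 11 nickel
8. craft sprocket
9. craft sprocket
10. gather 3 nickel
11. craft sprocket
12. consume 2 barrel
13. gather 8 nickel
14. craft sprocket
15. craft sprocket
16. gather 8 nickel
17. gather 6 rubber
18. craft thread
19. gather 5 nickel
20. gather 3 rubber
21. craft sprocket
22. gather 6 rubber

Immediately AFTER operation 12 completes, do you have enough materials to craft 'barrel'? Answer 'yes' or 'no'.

After 1 (gather 2 rubber): rubber=2
After 2 (gather 9 fiber): fiber=9 rubber=2
After 3 (craft barrel): barrel=2 fiber=6 rubber=2
After 4 (consume 2 rubber): barrel=2 fiber=6
After 5 (craft barrel): barrel=4 fiber=3
After 6 (craft barrel): barrel=6
After 7 (gather 11 nickel): barrel=6 nickel=11
After 8 (craft sprocket): barrel=6 nickel=7 sprocket=1
After 9 (craft sprocket): barrel=6 nickel=3 sprocket=2
After 10 (gather 3 nickel): barrel=6 nickel=6 sprocket=2
After 11 (craft sprocket): barrel=6 nickel=2 sprocket=3
After 12 (consume 2 barrel): barrel=4 nickel=2 sprocket=3

Answer: no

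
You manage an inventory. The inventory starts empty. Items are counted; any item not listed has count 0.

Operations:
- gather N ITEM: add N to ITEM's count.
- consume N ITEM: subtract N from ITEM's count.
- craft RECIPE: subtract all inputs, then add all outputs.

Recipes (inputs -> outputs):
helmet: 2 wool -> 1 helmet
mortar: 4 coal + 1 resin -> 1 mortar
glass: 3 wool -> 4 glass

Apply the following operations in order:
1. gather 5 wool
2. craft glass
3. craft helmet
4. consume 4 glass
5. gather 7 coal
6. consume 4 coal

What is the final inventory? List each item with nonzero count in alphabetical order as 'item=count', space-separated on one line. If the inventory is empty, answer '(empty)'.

Answer: coal=3 helmet=1

Derivation:
After 1 (gather 5 wool): wool=5
After 2 (craft glass): glass=4 wool=2
After 3 (craft helmet): glass=4 helmet=1
After 4 (consume 4 glass): helmet=1
After 5 (gather 7 coal): coal=7 helmet=1
After 6 (consume 4 coal): coal=3 helmet=1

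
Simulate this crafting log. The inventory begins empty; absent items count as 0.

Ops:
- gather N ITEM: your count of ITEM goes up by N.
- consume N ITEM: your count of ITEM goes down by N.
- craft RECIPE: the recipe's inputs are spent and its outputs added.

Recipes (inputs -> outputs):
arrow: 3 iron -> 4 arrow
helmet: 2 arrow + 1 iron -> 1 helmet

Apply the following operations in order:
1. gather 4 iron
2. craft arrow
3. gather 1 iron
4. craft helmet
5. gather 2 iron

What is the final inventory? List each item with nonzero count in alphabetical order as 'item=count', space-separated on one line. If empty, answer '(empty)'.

After 1 (gather 4 iron): iron=4
After 2 (craft arrow): arrow=4 iron=1
After 3 (gather 1 iron): arrow=4 iron=2
After 4 (craft helmet): arrow=2 helmet=1 iron=1
After 5 (gather 2 iron): arrow=2 helmet=1 iron=3

Answer: arrow=2 helmet=1 iron=3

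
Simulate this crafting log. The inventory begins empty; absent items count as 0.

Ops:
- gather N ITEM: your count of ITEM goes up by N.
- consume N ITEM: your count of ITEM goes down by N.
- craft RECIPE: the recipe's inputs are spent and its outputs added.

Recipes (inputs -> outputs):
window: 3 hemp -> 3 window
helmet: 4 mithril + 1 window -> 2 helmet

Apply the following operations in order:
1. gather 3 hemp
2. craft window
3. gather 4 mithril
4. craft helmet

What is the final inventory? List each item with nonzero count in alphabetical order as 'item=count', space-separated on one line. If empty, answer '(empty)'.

After 1 (gather 3 hemp): hemp=3
After 2 (craft window): window=3
After 3 (gather 4 mithril): mithril=4 window=3
After 4 (craft helmet): helmet=2 window=2

Answer: helmet=2 window=2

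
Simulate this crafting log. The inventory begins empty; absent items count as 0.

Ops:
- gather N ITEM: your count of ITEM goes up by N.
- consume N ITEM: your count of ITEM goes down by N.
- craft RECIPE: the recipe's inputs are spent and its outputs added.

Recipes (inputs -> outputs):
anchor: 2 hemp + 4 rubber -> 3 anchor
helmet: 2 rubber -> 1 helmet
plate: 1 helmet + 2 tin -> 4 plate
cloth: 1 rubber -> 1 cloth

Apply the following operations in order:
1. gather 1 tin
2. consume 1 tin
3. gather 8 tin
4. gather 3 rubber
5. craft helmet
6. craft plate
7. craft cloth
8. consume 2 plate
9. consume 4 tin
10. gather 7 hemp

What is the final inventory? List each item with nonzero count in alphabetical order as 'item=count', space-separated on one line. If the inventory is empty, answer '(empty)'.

After 1 (gather 1 tin): tin=1
After 2 (consume 1 tin): (empty)
After 3 (gather 8 tin): tin=8
After 4 (gather 3 rubber): rubber=3 tin=8
After 5 (craft helmet): helmet=1 rubber=1 tin=8
After 6 (craft plate): plate=4 rubber=1 tin=6
After 7 (craft cloth): cloth=1 plate=4 tin=6
After 8 (consume 2 plate): cloth=1 plate=2 tin=6
After 9 (consume 4 tin): cloth=1 plate=2 tin=2
After 10 (gather 7 hemp): cloth=1 hemp=7 plate=2 tin=2

Answer: cloth=1 hemp=7 plate=2 tin=2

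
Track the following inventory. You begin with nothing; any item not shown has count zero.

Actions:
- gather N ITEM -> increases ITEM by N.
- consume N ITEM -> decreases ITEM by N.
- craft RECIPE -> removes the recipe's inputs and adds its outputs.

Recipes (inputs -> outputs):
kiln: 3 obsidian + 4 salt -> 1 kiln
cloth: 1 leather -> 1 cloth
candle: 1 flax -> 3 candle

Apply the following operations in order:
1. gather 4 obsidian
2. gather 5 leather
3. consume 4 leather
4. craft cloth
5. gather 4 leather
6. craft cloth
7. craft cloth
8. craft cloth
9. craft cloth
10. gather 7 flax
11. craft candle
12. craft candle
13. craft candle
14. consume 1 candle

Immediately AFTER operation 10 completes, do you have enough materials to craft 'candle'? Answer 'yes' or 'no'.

After 1 (gather 4 obsidian): obsidian=4
After 2 (gather 5 leather): leather=5 obsidian=4
After 3 (consume 4 leather): leather=1 obsidian=4
After 4 (craft cloth): cloth=1 obsidian=4
After 5 (gather 4 leather): cloth=1 leather=4 obsidian=4
After 6 (craft cloth): cloth=2 leather=3 obsidian=4
After 7 (craft cloth): cloth=3 leather=2 obsidian=4
After 8 (craft cloth): cloth=4 leather=1 obsidian=4
After 9 (craft cloth): cloth=5 obsidian=4
After 10 (gather 7 flax): cloth=5 flax=7 obsidian=4

Answer: yes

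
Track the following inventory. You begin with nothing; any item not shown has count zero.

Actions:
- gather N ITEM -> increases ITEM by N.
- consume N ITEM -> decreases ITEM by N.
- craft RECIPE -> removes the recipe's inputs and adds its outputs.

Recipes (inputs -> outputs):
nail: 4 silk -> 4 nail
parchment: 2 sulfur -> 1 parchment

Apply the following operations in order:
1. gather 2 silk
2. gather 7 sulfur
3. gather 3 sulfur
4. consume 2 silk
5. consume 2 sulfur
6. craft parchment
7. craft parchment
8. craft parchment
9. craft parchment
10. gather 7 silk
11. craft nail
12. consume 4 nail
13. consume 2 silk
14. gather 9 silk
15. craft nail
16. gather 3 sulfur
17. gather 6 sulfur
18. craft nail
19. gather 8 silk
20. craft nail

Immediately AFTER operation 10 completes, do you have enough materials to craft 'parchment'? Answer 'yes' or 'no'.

Answer: no

Derivation:
After 1 (gather 2 silk): silk=2
After 2 (gather 7 sulfur): silk=2 sulfur=7
After 3 (gather 3 sulfur): silk=2 sulfur=10
After 4 (consume 2 silk): sulfur=10
After 5 (consume 2 sulfur): sulfur=8
After 6 (craft parchment): parchment=1 sulfur=6
After 7 (craft parchment): parchment=2 sulfur=4
After 8 (craft parchment): parchment=3 sulfur=2
After 9 (craft parchment): parchment=4
After 10 (gather 7 silk): parchment=4 silk=7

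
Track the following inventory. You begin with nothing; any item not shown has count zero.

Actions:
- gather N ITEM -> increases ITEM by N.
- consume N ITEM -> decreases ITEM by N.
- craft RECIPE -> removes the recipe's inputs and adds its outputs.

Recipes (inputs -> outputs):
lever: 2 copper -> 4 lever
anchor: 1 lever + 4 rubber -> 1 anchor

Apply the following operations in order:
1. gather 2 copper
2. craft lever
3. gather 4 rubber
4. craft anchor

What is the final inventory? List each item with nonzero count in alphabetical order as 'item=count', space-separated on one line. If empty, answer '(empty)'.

After 1 (gather 2 copper): copper=2
After 2 (craft lever): lever=4
After 3 (gather 4 rubber): lever=4 rubber=4
After 4 (craft anchor): anchor=1 lever=3

Answer: anchor=1 lever=3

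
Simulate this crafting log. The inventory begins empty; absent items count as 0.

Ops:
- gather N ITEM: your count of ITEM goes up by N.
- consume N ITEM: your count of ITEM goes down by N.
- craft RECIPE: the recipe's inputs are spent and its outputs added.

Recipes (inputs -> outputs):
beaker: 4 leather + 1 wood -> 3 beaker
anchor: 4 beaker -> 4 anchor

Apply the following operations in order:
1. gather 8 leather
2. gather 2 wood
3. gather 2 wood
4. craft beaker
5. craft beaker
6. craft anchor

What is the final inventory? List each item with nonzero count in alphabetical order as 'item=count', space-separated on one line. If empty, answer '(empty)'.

Answer: anchor=4 beaker=2 wood=2

Derivation:
After 1 (gather 8 leather): leather=8
After 2 (gather 2 wood): leather=8 wood=2
After 3 (gather 2 wood): leather=8 wood=4
After 4 (craft beaker): beaker=3 leather=4 wood=3
After 5 (craft beaker): beaker=6 wood=2
After 6 (craft anchor): anchor=4 beaker=2 wood=2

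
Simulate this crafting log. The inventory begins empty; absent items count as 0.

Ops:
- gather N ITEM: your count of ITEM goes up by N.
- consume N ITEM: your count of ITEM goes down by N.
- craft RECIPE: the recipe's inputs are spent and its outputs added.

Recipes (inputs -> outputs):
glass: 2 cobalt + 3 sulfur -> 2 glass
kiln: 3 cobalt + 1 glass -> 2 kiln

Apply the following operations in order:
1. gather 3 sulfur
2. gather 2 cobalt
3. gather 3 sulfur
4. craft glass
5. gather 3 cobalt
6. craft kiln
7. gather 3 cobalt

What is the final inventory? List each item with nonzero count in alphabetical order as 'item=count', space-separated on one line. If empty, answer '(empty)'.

After 1 (gather 3 sulfur): sulfur=3
After 2 (gather 2 cobalt): cobalt=2 sulfur=3
After 3 (gather 3 sulfur): cobalt=2 sulfur=6
After 4 (craft glass): glass=2 sulfur=3
After 5 (gather 3 cobalt): cobalt=3 glass=2 sulfur=3
After 6 (craft kiln): glass=1 kiln=2 sulfur=3
After 7 (gather 3 cobalt): cobalt=3 glass=1 kiln=2 sulfur=3

Answer: cobalt=3 glass=1 kiln=2 sulfur=3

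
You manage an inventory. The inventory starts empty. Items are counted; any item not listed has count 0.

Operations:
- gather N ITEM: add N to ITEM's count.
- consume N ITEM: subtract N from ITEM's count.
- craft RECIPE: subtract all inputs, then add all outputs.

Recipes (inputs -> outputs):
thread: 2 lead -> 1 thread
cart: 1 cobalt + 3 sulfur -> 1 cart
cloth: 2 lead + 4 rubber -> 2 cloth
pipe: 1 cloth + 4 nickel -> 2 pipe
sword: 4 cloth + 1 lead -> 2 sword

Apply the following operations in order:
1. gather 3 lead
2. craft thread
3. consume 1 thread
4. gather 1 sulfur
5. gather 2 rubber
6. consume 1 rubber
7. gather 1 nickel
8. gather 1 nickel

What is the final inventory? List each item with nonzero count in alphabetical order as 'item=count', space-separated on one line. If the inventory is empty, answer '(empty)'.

Answer: lead=1 nickel=2 rubber=1 sulfur=1

Derivation:
After 1 (gather 3 lead): lead=3
After 2 (craft thread): lead=1 thread=1
After 3 (consume 1 thread): lead=1
After 4 (gather 1 sulfur): lead=1 sulfur=1
After 5 (gather 2 rubber): lead=1 rubber=2 sulfur=1
After 6 (consume 1 rubber): lead=1 rubber=1 sulfur=1
After 7 (gather 1 nickel): lead=1 nickel=1 rubber=1 sulfur=1
After 8 (gather 1 nickel): lead=1 nickel=2 rubber=1 sulfur=1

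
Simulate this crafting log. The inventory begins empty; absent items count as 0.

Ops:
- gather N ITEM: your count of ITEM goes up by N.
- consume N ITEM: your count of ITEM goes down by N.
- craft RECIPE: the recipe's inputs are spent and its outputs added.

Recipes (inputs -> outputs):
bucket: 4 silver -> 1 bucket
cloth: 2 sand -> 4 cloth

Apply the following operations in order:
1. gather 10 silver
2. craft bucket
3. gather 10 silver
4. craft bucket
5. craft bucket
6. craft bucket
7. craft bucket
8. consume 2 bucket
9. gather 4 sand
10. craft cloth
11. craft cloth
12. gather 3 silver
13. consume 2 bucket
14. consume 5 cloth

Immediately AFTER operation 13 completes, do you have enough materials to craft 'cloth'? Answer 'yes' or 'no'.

Answer: no

Derivation:
After 1 (gather 10 silver): silver=10
After 2 (craft bucket): bucket=1 silver=6
After 3 (gather 10 silver): bucket=1 silver=16
After 4 (craft bucket): bucket=2 silver=12
After 5 (craft bucket): bucket=3 silver=8
After 6 (craft bucket): bucket=4 silver=4
After 7 (craft bucket): bucket=5
After 8 (consume 2 bucket): bucket=3
After 9 (gather 4 sand): bucket=3 sand=4
After 10 (craft cloth): bucket=3 cloth=4 sand=2
After 11 (craft cloth): bucket=3 cloth=8
After 12 (gather 3 silver): bucket=3 cloth=8 silver=3
After 13 (consume 2 bucket): bucket=1 cloth=8 silver=3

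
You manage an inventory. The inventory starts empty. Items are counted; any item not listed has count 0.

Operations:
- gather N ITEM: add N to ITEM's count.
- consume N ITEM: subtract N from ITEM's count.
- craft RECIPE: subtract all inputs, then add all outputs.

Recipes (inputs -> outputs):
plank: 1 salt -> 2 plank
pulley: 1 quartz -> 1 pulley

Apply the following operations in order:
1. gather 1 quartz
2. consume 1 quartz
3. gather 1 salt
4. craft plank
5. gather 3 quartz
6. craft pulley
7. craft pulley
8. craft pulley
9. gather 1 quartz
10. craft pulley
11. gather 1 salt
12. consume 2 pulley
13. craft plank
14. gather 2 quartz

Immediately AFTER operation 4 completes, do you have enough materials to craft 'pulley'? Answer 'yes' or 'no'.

Answer: no

Derivation:
After 1 (gather 1 quartz): quartz=1
After 2 (consume 1 quartz): (empty)
After 3 (gather 1 salt): salt=1
After 4 (craft plank): plank=2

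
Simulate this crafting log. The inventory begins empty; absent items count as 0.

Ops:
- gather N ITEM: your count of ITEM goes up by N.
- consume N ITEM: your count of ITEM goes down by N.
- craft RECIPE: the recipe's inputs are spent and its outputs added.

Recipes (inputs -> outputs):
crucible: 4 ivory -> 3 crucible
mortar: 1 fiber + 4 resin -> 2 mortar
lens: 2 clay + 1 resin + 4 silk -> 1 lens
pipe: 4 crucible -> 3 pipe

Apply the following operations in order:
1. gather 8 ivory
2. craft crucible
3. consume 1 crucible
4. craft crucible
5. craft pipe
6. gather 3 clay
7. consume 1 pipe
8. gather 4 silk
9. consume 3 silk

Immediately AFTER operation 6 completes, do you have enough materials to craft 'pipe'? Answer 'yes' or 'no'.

After 1 (gather 8 ivory): ivory=8
After 2 (craft crucible): crucible=3 ivory=4
After 3 (consume 1 crucible): crucible=2 ivory=4
After 4 (craft crucible): crucible=5
After 5 (craft pipe): crucible=1 pipe=3
After 6 (gather 3 clay): clay=3 crucible=1 pipe=3

Answer: no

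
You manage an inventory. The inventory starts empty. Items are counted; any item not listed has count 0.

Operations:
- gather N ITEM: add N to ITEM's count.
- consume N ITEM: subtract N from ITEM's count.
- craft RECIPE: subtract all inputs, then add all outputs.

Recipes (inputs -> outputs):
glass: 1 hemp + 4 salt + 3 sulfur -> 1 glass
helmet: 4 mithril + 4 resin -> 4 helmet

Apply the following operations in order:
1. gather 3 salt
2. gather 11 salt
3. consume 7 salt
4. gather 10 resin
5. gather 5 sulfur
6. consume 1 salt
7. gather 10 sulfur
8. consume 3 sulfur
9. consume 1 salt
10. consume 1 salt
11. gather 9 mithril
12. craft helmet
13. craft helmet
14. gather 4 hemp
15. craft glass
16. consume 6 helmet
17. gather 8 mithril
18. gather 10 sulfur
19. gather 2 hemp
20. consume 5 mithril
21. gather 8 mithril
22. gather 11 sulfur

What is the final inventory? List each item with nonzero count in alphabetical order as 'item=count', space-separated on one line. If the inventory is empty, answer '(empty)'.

Answer: glass=1 helmet=2 hemp=5 mithril=12 resin=2 sulfur=30

Derivation:
After 1 (gather 3 salt): salt=3
After 2 (gather 11 salt): salt=14
After 3 (consume 7 salt): salt=7
After 4 (gather 10 resin): resin=10 salt=7
After 5 (gather 5 sulfur): resin=10 salt=7 sulfur=5
After 6 (consume 1 salt): resin=10 salt=6 sulfur=5
After 7 (gather 10 sulfur): resin=10 salt=6 sulfur=15
After 8 (consume 3 sulfur): resin=10 salt=6 sulfur=12
After 9 (consume 1 salt): resin=10 salt=5 sulfur=12
After 10 (consume 1 salt): resin=10 salt=4 sulfur=12
After 11 (gather 9 mithril): mithril=9 resin=10 salt=4 sulfur=12
After 12 (craft helmet): helmet=4 mithril=5 resin=6 salt=4 sulfur=12
After 13 (craft helmet): helmet=8 mithril=1 resin=2 salt=4 sulfur=12
After 14 (gather 4 hemp): helmet=8 hemp=4 mithril=1 resin=2 salt=4 sulfur=12
After 15 (craft glass): glass=1 helmet=8 hemp=3 mithril=1 resin=2 sulfur=9
After 16 (consume 6 helmet): glass=1 helmet=2 hemp=3 mithril=1 resin=2 sulfur=9
After 17 (gather 8 mithril): glass=1 helmet=2 hemp=3 mithril=9 resin=2 sulfur=9
After 18 (gather 10 sulfur): glass=1 helmet=2 hemp=3 mithril=9 resin=2 sulfur=19
After 19 (gather 2 hemp): glass=1 helmet=2 hemp=5 mithril=9 resin=2 sulfur=19
After 20 (consume 5 mithril): glass=1 helmet=2 hemp=5 mithril=4 resin=2 sulfur=19
After 21 (gather 8 mithril): glass=1 helmet=2 hemp=5 mithril=12 resin=2 sulfur=19
After 22 (gather 11 sulfur): glass=1 helmet=2 hemp=5 mithril=12 resin=2 sulfur=30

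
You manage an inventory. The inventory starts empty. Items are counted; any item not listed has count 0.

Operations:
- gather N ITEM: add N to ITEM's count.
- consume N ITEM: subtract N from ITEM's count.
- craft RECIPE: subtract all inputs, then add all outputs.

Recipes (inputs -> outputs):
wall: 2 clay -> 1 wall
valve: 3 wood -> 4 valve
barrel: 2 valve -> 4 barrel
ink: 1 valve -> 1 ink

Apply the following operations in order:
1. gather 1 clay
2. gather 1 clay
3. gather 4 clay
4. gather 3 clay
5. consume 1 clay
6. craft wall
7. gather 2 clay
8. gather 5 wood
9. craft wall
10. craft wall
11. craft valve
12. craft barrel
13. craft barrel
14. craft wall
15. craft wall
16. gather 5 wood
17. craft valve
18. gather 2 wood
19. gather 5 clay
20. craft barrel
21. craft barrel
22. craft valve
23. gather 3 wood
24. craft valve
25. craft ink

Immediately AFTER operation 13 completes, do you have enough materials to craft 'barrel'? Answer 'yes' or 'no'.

Answer: no

Derivation:
After 1 (gather 1 clay): clay=1
After 2 (gather 1 clay): clay=2
After 3 (gather 4 clay): clay=6
After 4 (gather 3 clay): clay=9
After 5 (consume 1 clay): clay=8
After 6 (craft wall): clay=6 wall=1
After 7 (gather 2 clay): clay=8 wall=1
After 8 (gather 5 wood): clay=8 wall=1 wood=5
After 9 (craft wall): clay=6 wall=2 wood=5
After 10 (craft wall): clay=4 wall=3 wood=5
After 11 (craft valve): clay=4 valve=4 wall=3 wood=2
After 12 (craft barrel): barrel=4 clay=4 valve=2 wall=3 wood=2
After 13 (craft barrel): barrel=8 clay=4 wall=3 wood=2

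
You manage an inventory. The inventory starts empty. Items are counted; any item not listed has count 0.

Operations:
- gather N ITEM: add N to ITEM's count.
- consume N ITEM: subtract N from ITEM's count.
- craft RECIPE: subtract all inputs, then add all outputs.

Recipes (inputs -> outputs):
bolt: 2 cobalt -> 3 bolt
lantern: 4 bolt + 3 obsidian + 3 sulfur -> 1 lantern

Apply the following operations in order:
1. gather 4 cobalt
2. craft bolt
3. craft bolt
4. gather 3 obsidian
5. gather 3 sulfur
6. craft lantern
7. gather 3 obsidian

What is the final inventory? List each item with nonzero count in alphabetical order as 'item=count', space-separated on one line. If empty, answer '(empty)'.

After 1 (gather 4 cobalt): cobalt=4
After 2 (craft bolt): bolt=3 cobalt=2
After 3 (craft bolt): bolt=6
After 4 (gather 3 obsidian): bolt=6 obsidian=3
After 5 (gather 3 sulfur): bolt=6 obsidian=3 sulfur=3
After 6 (craft lantern): bolt=2 lantern=1
After 7 (gather 3 obsidian): bolt=2 lantern=1 obsidian=3

Answer: bolt=2 lantern=1 obsidian=3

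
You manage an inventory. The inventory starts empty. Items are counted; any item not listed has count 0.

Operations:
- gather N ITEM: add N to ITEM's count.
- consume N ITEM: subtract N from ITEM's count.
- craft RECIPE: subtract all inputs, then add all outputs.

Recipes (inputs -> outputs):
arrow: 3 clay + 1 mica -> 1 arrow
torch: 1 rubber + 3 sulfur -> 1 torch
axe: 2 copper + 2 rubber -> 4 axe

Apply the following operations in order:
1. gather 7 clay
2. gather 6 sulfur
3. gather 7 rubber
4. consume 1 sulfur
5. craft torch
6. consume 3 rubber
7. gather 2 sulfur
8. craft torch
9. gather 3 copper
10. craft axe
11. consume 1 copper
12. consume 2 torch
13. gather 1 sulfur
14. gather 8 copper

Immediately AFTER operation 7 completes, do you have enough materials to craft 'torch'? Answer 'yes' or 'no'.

After 1 (gather 7 clay): clay=7
After 2 (gather 6 sulfur): clay=7 sulfur=6
After 3 (gather 7 rubber): clay=7 rubber=7 sulfur=6
After 4 (consume 1 sulfur): clay=7 rubber=7 sulfur=5
After 5 (craft torch): clay=7 rubber=6 sulfur=2 torch=1
After 6 (consume 3 rubber): clay=7 rubber=3 sulfur=2 torch=1
After 7 (gather 2 sulfur): clay=7 rubber=3 sulfur=4 torch=1

Answer: yes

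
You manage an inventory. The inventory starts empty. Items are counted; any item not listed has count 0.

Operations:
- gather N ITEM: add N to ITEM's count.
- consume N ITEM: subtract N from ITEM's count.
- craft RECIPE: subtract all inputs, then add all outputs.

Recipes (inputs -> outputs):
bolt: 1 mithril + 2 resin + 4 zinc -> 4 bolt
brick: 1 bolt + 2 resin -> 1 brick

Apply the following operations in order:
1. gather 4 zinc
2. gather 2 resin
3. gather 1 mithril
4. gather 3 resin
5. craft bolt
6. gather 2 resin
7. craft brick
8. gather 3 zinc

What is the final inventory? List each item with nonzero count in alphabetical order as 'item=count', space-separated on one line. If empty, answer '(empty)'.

After 1 (gather 4 zinc): zinc=4
After 2 (gather 2 resin): resin=2 zinc=4
After 3 (gather 1 mithril): mithril=1 resin=2 zinc=4
After 4 (gather 3 resin): mithril=1 resin=5 zinc=4
After 5 (craft bolt): bolt=4 resin=3
After 6 (gather 2 resin): bolt=4 resin=5
After 7 (craft brick): bolt=3 brick=1 resin=3
After 8 (gather 3 zinc): bolt=3 brick=1 resin=3 zinc=3

Answer: bolt=3 brick=1 resin=3 zinc=3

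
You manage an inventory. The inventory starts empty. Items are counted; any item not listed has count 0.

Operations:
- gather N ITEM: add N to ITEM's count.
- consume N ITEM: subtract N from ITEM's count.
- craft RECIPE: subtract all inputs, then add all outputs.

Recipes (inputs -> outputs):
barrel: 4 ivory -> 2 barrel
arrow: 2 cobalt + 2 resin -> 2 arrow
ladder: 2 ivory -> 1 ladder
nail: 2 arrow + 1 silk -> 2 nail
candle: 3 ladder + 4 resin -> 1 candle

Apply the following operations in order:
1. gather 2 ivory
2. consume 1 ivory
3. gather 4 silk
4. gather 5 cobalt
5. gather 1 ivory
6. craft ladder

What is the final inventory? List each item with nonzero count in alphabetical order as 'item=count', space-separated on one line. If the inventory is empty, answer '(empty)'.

Answer: cobalt=5 ladder=1 silk=4

Derivation:
After 1 (gather 2 ivory): ivory=2
After 2 (consume 1 ivory): ivory=1
After 3 (gather 4 silk): ivory=1 silk=4
After 4 (gather 5 cobalt): cobalt=5 ivory=1 silk=4
After 5 (gather 1 ivory): cobalt=5 ivory=2 silk=4
After 6 (craft ladder): cobalt=5 ladder=1 silk=4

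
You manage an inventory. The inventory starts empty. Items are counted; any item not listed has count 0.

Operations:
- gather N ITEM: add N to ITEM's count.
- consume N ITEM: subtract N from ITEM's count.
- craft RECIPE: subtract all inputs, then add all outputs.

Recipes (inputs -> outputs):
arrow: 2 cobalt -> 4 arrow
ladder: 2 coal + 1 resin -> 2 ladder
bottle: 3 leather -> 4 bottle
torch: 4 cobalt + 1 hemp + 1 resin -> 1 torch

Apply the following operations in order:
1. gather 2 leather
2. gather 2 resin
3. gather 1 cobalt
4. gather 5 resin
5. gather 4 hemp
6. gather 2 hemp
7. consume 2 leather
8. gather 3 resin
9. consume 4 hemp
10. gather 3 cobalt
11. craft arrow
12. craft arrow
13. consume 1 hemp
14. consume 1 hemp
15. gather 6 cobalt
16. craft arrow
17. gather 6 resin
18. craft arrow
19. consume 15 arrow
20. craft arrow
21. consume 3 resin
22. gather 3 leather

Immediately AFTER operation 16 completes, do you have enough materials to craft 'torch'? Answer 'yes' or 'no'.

Answer: no

Derivation:
After 1 (gather 2 leather): leather=2
After 2 (gather 2 resin): leather=2 resin=2
After 3 (gather 1 cobalt): cobalt=1 leather=2 resin=2
After 4 (gather 5 resin): cobalt=1 leather=2 resin=7
After 5 (gather 4 hemp): cobalt=1 hemp=4 leather=2 resin=7
After 6 (gather 2 hemp): cobalt=1 hemp=6 leather=2 resin=7
After 7 (consume 2 leather): cobalt=1 hemp=6 resin=7
After 8 (gather 3 resin): cobalt=1 hemp=6 resin=10
After 9 (consume 4 hemp): cobalt=1 hemp=2 resin=10
After 10 (gather 3 cobalt): cobalt=4 hemp=2 resin=10
After 11 (craft arrow): arrow=4 cobalt=2 hemp=2 resin=10
After 12 (craft arrow): arrow=8 hemp=2 resin=10
After 13 (consume 1 hemp): arrow=8 hemp=1 resin=10
After 14 (consume 1 hemp): arrow=8 resin=10
After 15 (gather 6 cobalt): arrow=8 cobalt=6 resin=10
After 16 (craft arrow): arrow=12 cobalt=4 resin=10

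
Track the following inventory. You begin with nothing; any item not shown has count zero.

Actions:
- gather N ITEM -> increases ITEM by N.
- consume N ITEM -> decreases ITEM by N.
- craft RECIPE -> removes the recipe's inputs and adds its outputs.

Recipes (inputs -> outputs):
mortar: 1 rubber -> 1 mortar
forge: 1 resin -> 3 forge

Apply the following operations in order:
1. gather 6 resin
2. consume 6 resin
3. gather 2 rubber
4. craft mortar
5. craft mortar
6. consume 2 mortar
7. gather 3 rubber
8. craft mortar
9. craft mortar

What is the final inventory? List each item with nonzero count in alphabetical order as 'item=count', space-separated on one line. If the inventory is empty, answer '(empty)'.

After 1 (gather 6 resin): resin=6
After 2 (consume 6 resin): (empty)
After 3 (gather 2 rubber): rubber=2
After 4 (craft mortar): mortar=1 rubber=1
After 5 (craft mortar): mortar=2
After 6 (consume 2 mortar): (empty)
After 7 (gather 3 rubber): rubber=3
After 8 (craft mortar): mortar=1 rubber=2
After 9 (craft mortar): mortar=2 rubber=1

Answer: mortar=2 rubber=1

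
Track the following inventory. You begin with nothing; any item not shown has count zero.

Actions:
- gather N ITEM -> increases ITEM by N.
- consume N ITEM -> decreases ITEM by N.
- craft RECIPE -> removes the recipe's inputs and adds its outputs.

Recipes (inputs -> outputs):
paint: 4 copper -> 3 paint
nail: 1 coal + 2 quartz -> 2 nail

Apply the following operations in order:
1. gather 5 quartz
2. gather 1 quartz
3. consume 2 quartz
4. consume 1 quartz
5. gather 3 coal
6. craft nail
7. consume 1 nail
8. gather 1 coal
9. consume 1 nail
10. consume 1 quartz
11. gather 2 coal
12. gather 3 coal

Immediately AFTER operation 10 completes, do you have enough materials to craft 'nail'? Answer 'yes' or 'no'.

Answer: no

Derivation:
After 1 (gather 5 quartz): quartz=5
After 2 (gather 1 quartz): quartz=6
After 3 (consume 2 quartz): quartz=4
After 4 (consume 1 quartz): quartz=3
After 5 (gather 3 coal): coal=3 quartz=3
After 6 (craft nail): coal=2 nail=2 quartz=1
After 7 (consume 1 nail): coal=2 nail=1 quartz=1
After 8 (gather 1 coal): coal=3 nail=1 quartz=1
After 9 (consume 1 nail): coal=3 quartz=1
After 10 (consume 1 quartz): coal=3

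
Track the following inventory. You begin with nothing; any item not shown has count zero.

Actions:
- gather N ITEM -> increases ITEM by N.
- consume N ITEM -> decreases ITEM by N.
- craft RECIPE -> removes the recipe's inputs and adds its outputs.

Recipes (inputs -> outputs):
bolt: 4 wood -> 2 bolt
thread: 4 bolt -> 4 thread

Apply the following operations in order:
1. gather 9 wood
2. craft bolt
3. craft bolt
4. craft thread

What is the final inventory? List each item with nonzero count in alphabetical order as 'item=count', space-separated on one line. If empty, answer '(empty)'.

After 1 (gather 9 wood): wood=9
After 2 (craft bolt): bolt=2 wood=5
After 3 (craft bolt): bolt=4 wood=1
After 4 (craft thread): thread=4 wood=1

Answer: thread=4 wood=1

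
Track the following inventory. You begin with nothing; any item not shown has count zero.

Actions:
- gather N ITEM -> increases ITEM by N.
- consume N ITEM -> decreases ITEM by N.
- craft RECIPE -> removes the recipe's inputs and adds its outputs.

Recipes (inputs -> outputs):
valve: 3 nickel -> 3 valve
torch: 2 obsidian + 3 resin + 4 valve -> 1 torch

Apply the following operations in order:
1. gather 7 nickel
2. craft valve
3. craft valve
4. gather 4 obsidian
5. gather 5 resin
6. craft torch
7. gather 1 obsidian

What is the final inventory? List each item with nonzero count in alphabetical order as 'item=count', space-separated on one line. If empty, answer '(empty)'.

After 1 (gather 7 nickel): nickel=7
After 2 (craft valve): nickel=4 valve=3
After 3 (craft valve): nickel=1 valve=6
After 4 (gather 4 obsidian): nickel=1 obsidian=4 valve=6
After 5 (gather 5 resin): nickel=1 obsidian=4 resin=5 valve=6
After 6 (craft torch): nickel=1 obsidian=2 resin=2 torch=1 valve=2
After 7 (gather 1 obsidian): nickel=1 obsidian=3 resin=2 torch=1 valve=2

Answer: nickel=1 obsidian=3 resin=2 torch=1 valve=2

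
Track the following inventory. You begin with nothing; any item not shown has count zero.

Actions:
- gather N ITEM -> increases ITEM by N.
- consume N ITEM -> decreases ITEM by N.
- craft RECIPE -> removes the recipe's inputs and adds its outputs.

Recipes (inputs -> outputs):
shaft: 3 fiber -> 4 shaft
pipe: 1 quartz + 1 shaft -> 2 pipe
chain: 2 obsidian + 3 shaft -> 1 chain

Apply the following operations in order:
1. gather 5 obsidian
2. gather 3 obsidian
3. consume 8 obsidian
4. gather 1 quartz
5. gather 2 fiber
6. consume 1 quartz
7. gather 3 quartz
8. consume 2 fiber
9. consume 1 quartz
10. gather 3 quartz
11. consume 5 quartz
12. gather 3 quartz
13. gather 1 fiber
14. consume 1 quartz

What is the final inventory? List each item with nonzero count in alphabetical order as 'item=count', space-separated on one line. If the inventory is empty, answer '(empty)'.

Answer: fiber=1 quartz=2

Derivation:
After 1 (gather 5 obsidian): obsidian=5
After 2 (gather 3 obsidian): obsidian=8
After 3 (consume 8 obsidian): (empty)
After 4 (gather 1 quartz): quartz=1
After 5 (gather 2 fiber): fiber=2 quartz=1
After 6 (consume 1 quartz): fiber=2
After 7 (gather 3 quartz): fiber=2 quartz=3
After 8 (consume 2 fiber): quartz=3
After 9 (consume 1 quartz): quartz=2
After 10 (gather 3 quartz): quartz=5
After 11 (consume 5 quartz): (empty)
After 12 (gather 3 quartz): quartz=3
After 13 (gather 1 fiber): fiber=1 quartz=3
After 14 (consume 1 quartz): fiber=1 quartz=2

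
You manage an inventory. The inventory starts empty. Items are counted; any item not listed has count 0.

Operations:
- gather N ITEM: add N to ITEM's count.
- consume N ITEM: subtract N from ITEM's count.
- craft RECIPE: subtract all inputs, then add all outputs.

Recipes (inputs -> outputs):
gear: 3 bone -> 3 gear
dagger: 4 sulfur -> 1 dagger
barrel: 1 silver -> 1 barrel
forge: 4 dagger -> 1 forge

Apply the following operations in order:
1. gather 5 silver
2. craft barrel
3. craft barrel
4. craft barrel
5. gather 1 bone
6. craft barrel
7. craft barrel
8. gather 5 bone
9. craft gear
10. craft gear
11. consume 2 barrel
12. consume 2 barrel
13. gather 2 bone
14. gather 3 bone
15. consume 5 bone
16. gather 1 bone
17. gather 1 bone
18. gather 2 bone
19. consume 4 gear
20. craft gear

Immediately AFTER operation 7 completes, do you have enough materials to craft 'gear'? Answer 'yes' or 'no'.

Answer: no

Derivation:
After 1 (gather 5 silver): silver=5
After 2 (craft barrel): barrel=1 silver=4
After 3 (craft barrel): barrel=2 silver=3
After 4 (craft barrel): barrel=3 silver=2
After 5 (gather 1 bone): barrel=3 bone=1 silver=2
After 6 (craft barrel): barrel=4 bone=1 silver=1
After 7 (craft barrel): barrel=5 bone=1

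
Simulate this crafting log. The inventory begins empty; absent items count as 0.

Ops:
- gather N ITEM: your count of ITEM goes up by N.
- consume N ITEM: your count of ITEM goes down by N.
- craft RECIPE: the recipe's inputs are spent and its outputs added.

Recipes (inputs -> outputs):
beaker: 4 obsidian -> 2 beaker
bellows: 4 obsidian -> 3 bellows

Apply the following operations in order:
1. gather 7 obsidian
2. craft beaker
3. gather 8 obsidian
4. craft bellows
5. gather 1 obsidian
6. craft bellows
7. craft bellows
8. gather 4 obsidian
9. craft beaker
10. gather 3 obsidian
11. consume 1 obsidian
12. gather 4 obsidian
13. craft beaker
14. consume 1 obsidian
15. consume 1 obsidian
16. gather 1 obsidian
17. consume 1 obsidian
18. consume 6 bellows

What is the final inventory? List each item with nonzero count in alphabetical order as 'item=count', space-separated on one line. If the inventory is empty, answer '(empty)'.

After 1 (gather 7 obsidian): obsidian=7
After 2 (craft beaker): beaker=2 obsidian=3
After 3 (gather 8 obsidian): beaker=2 obsidian=11
After 4 (craft bellows): beaker=2 bellows=3 obsidian=7
After 5 (gather 1 obsidian): beaker=2 bellows=3 obsidian=8
After 6 (craft bellows): beaker=2 bellows=6 obsidian=4
After 7 (craft bellows): beaker=2 bellows=9
After 8 (gather 4 obsidian): beaker=2 bellows=9 obsidian=4
After 9 (craft beaker): beaker=4 bellows=9
After 10 (gather 3 obsidian): beaker=4 bellows=9 obsidian=3
After 11 (consume 1 obsidian): beaker=4 bellows=9 obsidian=2
After 12 (gather 4 obsidian): beaker=4 bellows=9 obsidian=6
After 13 (craft beaker): beaker=6 bellows=9 obsidian=2
After 14 (consume 1 obsidian): beaker=6 bellows=9 obsidian=1
After 15 (consume 1 obsidian): beaker=6 bellows=9
After 16 (gather 1 obsidian): beaker=6 bellows=9 obsidian=1
After 17 (consume 1 obsidian): beaker=6 bellows=9
After 18 (consume 6 bellows): beaker=6 bellows=3

Answer: beaker=6 bellows=3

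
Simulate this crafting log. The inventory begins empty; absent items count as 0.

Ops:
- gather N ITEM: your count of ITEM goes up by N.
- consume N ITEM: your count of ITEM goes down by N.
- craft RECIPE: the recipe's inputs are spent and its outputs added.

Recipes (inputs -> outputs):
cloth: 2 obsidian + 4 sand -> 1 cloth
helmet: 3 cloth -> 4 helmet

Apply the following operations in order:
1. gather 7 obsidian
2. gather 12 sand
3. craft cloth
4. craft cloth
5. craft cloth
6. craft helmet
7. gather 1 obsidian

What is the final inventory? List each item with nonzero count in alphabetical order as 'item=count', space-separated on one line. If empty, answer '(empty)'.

Answer: helmet=4 obsidian=2

Derivation:
After 1 (gather 7 obsidian): obsidian=7
After 2 (gather 12 sand): obsidian=7 sand=12
After 3 (craft cloth): cloth=1 obsidian=5 sand=8
After 4 (craft cloth): cloth=2 obsidian=3 sand=4
After 5 (craft cloth): cloth=3 obsidian=1
After 6 (craft helmet): helmet=4 obsidian=1
After 7 (gather 1 obsidian): helmet=4 obsidian=2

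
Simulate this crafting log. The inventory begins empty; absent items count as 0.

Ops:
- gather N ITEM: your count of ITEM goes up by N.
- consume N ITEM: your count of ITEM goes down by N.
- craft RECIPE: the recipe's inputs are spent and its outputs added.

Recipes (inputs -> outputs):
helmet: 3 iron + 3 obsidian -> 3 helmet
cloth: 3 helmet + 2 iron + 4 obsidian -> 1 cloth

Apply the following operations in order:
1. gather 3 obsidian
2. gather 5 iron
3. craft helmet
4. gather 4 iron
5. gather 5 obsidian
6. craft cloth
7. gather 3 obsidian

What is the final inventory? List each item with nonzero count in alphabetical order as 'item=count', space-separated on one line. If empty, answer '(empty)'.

Answer: cloth=1 iron=4 obsidian=4

Derivation:
After 1 (gather 3 obsidian): obsidian=3
After 2 (gather 5 iron): iron=5 obsidian=3
After 3 (craft helmet): helmet=3 iron=2
After 4 (gather 4 iron): helmet=3 iron=6
After 5 (gather 5 obsidian): helmet=3 iron=6 obsidian=5
After 6 (craft cloth): cloth=1 iron=4 obsidian=1
After 7 (gather 3 obsidian): cloth=1 iron=4 obsidian=4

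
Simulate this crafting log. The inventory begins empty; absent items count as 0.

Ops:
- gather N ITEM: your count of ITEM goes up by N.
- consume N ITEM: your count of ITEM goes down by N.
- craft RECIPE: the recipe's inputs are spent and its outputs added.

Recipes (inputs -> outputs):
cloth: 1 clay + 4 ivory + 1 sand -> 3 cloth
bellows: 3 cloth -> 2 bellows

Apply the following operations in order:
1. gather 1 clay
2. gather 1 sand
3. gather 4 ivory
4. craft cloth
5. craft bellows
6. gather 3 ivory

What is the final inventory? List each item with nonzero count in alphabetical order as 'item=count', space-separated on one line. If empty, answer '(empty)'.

After 1 (gather 1 clay): clay=1
After 2 (gather 1 sand): clay=1 sand=1
After 3 (gather 4 ivory): clay=1 ivory=4 sand=1
After 4 (craft cloth): cloth=3
After 5 (craft bellows): bellows=2
After 6 (gather 3 ivory): bellows=2 ivory=3

Answer: bellows=2 ivory=3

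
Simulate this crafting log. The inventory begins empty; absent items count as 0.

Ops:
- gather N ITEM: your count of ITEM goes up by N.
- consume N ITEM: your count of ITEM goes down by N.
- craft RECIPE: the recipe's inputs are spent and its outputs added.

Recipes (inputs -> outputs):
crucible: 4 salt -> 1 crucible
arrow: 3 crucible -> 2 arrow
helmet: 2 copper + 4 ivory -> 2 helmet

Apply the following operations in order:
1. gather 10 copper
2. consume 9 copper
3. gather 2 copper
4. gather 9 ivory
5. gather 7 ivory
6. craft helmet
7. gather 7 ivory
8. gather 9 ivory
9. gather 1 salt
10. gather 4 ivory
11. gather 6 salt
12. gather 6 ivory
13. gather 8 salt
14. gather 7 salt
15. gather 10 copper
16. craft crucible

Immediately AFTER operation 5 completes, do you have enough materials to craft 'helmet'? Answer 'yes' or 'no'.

After 1 (gather 10 copper): copper=10
After 2 (consume 9 copper): copper=1
After 3 (gather 2 copper): copper=3
After 4 (gather 9 ivory): copper=3 ivory=9
After 5 (gather 7 ivory): copper=3 ivory=16

Answer: yes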